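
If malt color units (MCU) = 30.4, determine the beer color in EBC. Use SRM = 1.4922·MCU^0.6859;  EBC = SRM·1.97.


SRM = 1.4922·30.4^0.6859 = 15.5214
EBC = 15.5214·1.97

30.5771 EBC


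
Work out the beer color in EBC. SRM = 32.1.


EBC = SRM · 1.97
EBC = 32.1 · 1.97

63.2370 EBC


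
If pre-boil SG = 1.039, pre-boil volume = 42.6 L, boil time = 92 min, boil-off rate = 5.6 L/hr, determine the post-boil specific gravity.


V_post = V_pre − rate·(t/60);  SG_post = 1 + (SG_pre−1)·V_pre/V_post
V_post = 42.6 − 5.6·(92/60) = 34.0133
SG_post = 1 + (1.039 − 1)·42.6/34.0133

1.0488


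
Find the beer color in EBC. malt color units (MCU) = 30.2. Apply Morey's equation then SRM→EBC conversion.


SRM = 1.4922·MCU^0.6859;  EBC = SRM·1.97
SRM = 1.4922·30.2^0.6859 = 15.4513
EBC = 15.4513·1.97

30.4390 EBC


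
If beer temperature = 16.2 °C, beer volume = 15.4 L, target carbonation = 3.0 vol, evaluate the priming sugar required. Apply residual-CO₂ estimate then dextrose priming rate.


residual = 14.695·(0.01821 + 0.09011·e^(−0.04·T));  sugar = (target − residual)·4.0·V
residual = 14.695·(0.01821 + 0.09011·e^(−0.04·16.2)) = 0.9603
sugar = (3.0 − 0.9603)·4.0·15.4

125.6483 g


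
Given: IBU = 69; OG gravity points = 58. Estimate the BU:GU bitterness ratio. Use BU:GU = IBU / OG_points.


BU:GU = 69 / 58

1.1897


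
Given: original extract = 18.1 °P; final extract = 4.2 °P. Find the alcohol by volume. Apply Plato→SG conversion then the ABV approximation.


SG = 259/(259 − P);  ABV = (OG − FG)·131.25
OG = 259/(259 − 18.1) = 1.0751
FG = 259/(259 − 4.2) = 1.0165
ABV = (1.0751 − 1.0165)·131.25

7.6980 % ABV


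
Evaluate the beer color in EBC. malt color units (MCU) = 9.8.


SRM = 1.4922·MCU^0.6859;  EBC = SRM·1.97
SRM = 1.4922·9.8^0.6859 = 7.1402
EBC = 7.1402·1.97

14.0661 EBC


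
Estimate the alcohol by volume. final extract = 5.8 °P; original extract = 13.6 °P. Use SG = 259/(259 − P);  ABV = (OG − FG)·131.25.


OG = 259/(259 − 13.6) = 1.0554
FG = 259/(259 − 5.8) = 1.0229
ABV = (1.0554 − 1.0229)·131.25

4.2673 % ABV


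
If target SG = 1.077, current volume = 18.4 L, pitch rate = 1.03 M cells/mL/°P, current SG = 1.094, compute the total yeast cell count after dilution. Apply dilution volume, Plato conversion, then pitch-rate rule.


V_w = V·((SG_c−1)/(SG_t−1)−1);  °P = 259 − 259/SG_t;  cells = rate·(V+V_w)·°P
V_w = 18.4·((1.094−1)/(1.077−1)−1) = 4.0623
V_final = 18.4 + 4.0623 = 22.4623
°P = 259 − 259/1.077 = 18.5172
cells = 1.03·22.4623·18.5172

428.4173 billion cells


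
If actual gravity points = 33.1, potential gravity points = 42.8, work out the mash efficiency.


efficiency = actual / potential × 100
efficiency = 33.1 / 42.8 × 100

77.3364 %


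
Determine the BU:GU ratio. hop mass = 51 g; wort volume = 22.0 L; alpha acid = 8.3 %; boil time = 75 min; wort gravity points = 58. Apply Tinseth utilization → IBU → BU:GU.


U = 1.65·0.000125^(GP/1000)·(1−e^(−0.04t))/4.15;  IBU = (α/100)·m·U·1000/V;  BU:GU = IBU/GP
U = 1.65·0.000125^(58/1000)·(1−e^(−0.04·75))/4.15 = 0.2243
IBU = (8.3/100)·51·0.2243·1000/22.0 = 43.1622
BU:GU = 43.1622/58

0.7442


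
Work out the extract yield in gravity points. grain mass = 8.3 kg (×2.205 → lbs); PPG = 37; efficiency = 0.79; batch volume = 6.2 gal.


points = lbs × PPG × eff / vol
lbs = 8.3 × 2.205 = 18.3015
points = 18.3015 × 37 × 0.79 / 6.2

86.2827 points


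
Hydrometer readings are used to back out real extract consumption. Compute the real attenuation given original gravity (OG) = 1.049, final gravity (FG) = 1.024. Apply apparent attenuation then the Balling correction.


AA = (OG−FG)/(OG−1)·100;  RA = AA·0.8192
AA = (1.049 − 1.024)/(1.049 − 1)·100 = 51.0204
RA = 51.0204·0.8192

41.7959 %


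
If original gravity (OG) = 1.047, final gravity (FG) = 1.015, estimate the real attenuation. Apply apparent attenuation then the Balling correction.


AA = (OG−FG)/(OG−1)·100;  RA = AA·0.8192
AA = (1.047 − 1.015)/(1.047 − 1)·100 = 68.0851
RA = 68.0851·0.8192

55.7753 %


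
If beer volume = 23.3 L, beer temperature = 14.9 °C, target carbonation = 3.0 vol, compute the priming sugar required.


residual = 14.695·(0.01821 + 0.09011·e^(−0.04·T));  sugar = (target − residual)·4.0·V
residual = 14.695·(0.01821 + 0.09011·e^(−0.04·14.9)) = 0.9972
sugar = (3.0 − 0.9972)·4.0·23.3

186.6585 g


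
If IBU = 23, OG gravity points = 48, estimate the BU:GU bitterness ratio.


BU:GU = IBU / OG_points
BU:GU = 23 / 48

0.4792


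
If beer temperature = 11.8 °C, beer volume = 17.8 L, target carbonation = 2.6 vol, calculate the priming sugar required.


residual = 14.695·(0.01821 + 0.09011·e^(−0.04·T));  sugar = (target − residual)·4.0·V
residual = 14.695·(0.01821 + 0.09011·e^(−0.04·11.8)) = 1.0935
sugar = (2.6 − 1.0935)·4.0·17.8

107.2593 g


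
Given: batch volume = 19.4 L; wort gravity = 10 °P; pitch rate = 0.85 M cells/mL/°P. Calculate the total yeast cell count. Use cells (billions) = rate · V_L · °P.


cells = 0.85 · 19.4 · 10

164.9000 billion cells


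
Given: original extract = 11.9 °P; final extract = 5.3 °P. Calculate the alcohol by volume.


SG = 259/(259 − P);  ABV = (OG − FG)·131.25
OG = 259/(259 − 11.9) = 1.0482
FG = 259/(259 − 5.3) = 1.0209
ABV = (1.0482 − 1.0209)·131.25

3.5789 % ABV


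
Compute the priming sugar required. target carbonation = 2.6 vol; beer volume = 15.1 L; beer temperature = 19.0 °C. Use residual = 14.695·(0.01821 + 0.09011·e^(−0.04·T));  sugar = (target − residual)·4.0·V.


residual = 14.695·(0.01821 + 0.09011·e^(−0.04·19.0)) = 0.8869
sugar = (2.6 − 0.8869)·4.0·15.1

103.4734 g


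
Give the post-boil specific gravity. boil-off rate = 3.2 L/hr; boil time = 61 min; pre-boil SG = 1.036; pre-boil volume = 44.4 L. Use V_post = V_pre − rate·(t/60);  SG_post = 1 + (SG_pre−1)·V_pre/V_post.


V_post = 44.4 − 3.2·(61/60) = 41.1467
SG_post = 1 + (1.036 − 1)·44.4/41.1467

1.0388


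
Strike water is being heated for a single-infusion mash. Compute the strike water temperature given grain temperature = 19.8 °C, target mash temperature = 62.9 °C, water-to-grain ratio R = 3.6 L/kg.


T_strike = (0.41/R)·(T_mash − T_grain) + T_mash
T_strike = (0.41/3.6)·(62.9 − 19.8) + 62.9

67.8086 °C


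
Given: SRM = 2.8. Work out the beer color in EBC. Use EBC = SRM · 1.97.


EBC = 2.8 · 1.97

5.5160 EBC


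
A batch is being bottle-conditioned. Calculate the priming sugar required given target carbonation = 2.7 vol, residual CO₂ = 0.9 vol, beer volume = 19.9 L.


sugar = (target − residual)·4.0·V
sugar = (2.7 − 0.9)·4.0·19.9

143.2800 g


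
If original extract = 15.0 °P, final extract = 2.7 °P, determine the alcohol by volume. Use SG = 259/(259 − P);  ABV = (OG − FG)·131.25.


OG = 259/(259 − 15.0) = 1.0615
FG = 259/(259 − 2.7) = 1.0105
ABV = (1.0615 − 1.0105)·131.25

6.6860 % ABV


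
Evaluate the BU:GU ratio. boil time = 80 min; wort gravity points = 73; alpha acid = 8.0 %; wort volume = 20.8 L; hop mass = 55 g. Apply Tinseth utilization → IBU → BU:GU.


U = 1.65·0.000125^(GP/1000)·(1−e^(−0.04t))/4.15;  IBU = (α/100)·m·U·1000/V;  BU:GU = IBU/GP
U = 1.65·0.000125^(73/1000)·(1−e^(−0.04·80))/4.15 = 0.1979
IBU = (8.0/100)·55·0.1979·1000/20.8 = 41.8626
BU:GU = 41.8626/73

0.5735


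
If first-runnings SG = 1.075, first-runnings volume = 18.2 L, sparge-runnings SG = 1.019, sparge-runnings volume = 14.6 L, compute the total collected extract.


total = Σ (SG_i − 1)·1000·V_i
first = (1.075 − 1)·1000·18.2 = 1365.0000
sparge = (1.019 − 1)·1000·14.6 = 277.4000
total = 1365.0000 + 277.4000

1642.4000 gravity·L


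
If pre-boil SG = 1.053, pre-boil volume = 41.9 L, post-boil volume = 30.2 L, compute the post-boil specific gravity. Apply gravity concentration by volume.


SG_post = 1 + (SG_pre − 1)·V_pre/V_post
pts_pre = (1.053 − 1)·1000 = 53.0000
pts_post = 53.0000·41.9/30.2 = 73.5331
SG_post = 1 + 73.5331/1000

1.0735


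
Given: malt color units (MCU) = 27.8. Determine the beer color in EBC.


SRM = 1.4922·MCU^0.6859;  EBC = SRM·1.97
SRM = 1.4922·27.8^0.6859 = 14.5981
EBC = 14.5981·1.97

28.7583 EBC


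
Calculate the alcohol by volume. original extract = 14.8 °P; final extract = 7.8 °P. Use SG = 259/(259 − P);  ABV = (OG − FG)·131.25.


OG = 259/(259 − 14.8) = 1.0606
FG = 259/(259 − 7.8) = 1.0311
ABV = (1.0606 − 1.0311)·131.25

3.8791 % ABV


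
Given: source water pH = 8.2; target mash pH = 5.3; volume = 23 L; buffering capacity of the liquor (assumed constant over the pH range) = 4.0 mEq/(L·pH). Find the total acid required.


acid = buffering capacity · (pH_source − pH_target) · V
acid = 4.0 · (8.2 − 5.3) · 23

266.8000 mEq


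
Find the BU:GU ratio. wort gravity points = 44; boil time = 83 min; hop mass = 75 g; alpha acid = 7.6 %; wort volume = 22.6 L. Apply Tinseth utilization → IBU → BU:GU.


U = 1.65·0.000125^(GP/1000)·(1−e^(−0.04t))/4.15;  IBU = (α/100)·m·U·1000/V;  BU:GU = IBU/GP
U = 1.65·0.000125^(44/1000)·(1−e^(−0.04·83))/4.15 = 0.2581
IBU = (7.6/100)·75·0.2581·1000/22.6 = 65.0840
BU:GU = 65.0840/44

1.4792


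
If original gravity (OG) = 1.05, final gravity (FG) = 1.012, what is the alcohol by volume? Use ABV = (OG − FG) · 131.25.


ABV = (1.05 − 1.012) · 131.25

4.9875 % ABV


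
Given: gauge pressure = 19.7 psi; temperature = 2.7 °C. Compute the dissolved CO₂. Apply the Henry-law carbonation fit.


vols = (P + 14.695)·(0.01821 + 0.09011·e^(−0.04·T))
vols = (19.7 + 14.695)·(0.01821 + 0.09011·e^(−0.04·2.7))

3.4084 volumes


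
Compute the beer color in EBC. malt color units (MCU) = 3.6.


SRM = 1.4922·MCU^0.6859;  EBC = SRM·1.97
SRM = 1.4922·3.6^0.6859 = 3.5925
EBC = 3.5925·1.97

7.0772 EBC


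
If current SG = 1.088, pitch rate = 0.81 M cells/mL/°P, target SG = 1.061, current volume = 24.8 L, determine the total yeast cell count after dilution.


V_w = V·((SG_c−1)/(SG_t−1)−1);  °P = 259 − 259/SG_t;  cells = rate·(V+V_w)·°P
V_w = 24.8·((1.088−1)/(1.061−1)−1) = 10.9770
V_final = 24.8 + 10.9770 = 35.7770
°P = 259 − 259/1.061 = 14.8907
cells = 0.81·35.7770·14.8907

431.5228 billion cells


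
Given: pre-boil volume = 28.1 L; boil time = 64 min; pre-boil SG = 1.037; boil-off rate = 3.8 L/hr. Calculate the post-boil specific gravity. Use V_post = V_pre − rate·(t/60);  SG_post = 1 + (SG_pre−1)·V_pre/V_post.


V_post = 28.1 − 3.8·(64/60) = 24.0467
SG_post = 1 + (1.037 − 1)·28.1/24.0467

1.0432


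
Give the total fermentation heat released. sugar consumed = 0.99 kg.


Q = m_sugar · 590 kJ/kg
Q = 0.99 · 590

584.1000 kJ


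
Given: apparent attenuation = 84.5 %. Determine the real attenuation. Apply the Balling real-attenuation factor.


RA = AA · 0.8192
RA = 84.5 · 0.8192

69.2224 %


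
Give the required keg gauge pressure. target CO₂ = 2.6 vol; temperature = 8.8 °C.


psi = vols/(0.01821 + 0.09011·e^(−0.04·T)) − 14.695
psi = 2.6/(0.01821 + 0.09011·e^(−0.04·8.8)) − 14.695

17.1746 psi


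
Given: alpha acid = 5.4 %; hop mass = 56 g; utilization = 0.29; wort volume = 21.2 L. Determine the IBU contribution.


IBU = (α/100)·mass·U·1000 / V
IBU = (5.4/100)·56·0.29·1000 / 21.2

41.3660 IBU


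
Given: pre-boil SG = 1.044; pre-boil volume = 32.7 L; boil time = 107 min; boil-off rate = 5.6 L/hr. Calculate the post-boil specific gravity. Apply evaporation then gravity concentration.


V_post = V_pre − rate·(t/60);  SG_post = 1 + (SG_pre−1)·V_pre/V_post
V_post = 32.7 − 5.6·(107/60) = 22.7133
SG_post = 1 + (1.044 − 1)·32.7/22.7133

1.0633


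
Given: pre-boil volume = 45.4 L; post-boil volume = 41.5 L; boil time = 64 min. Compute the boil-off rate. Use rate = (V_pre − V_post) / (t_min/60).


rate = (45.4 − 41.5) / (64/60)

3.6562 L/hr


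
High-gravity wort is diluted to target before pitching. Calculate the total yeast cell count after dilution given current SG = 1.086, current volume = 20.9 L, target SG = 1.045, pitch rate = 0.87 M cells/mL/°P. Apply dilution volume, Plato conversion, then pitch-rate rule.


V_w = V·((SG_c−1)/(SG_t−1)−1);  °P = 259 − 259/SG_t;  cells = rate·(V+V_w)·°P
V_w = 20.9·((1.086−1)/(1.045−1)−1) = 19.0422
V_final = 20.9 + 19.0422 = 39.9422
°P = 259 − 259/1.045 = 11.1531
cells = 0.87·39.9422·11.1531

387.5676 billion cells


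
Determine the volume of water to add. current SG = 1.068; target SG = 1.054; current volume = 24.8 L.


V_water = V·((SG_curr − 1)/(SG_target − 1) − 1)
V_water = 24.8·((1.068 − 1)/(1.054 − 1) − 1)

6.4296 L


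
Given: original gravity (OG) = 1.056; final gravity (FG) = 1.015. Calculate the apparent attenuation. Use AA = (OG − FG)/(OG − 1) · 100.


AA = (1.056 − 1.015)/(1.056 − 1) · 100

73.2143 %


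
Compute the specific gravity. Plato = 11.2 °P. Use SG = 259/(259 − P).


SG = 259/(259 − 11.2)

1.0452


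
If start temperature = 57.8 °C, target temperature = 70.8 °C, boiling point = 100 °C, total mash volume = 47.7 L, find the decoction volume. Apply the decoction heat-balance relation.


V_dec = V_total·(T_target − T_start)/(T_boil − T_start)
V_dec = 47.7·(70.8 − 57.8)/(100 − 57.8)

14.6943 L


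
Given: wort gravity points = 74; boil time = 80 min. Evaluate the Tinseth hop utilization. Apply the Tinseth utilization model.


U = 1.65·0.000125^(GP/1000) · (1 − e^(−0.04·t))/4.15
bigness = 1.65·0.000125^(74/1000) = 0.8485
boil_factor = (1 − e^(−0.04·80))/4.15 = 0.2311
U = 0.8485 · 0.2311

0.1961


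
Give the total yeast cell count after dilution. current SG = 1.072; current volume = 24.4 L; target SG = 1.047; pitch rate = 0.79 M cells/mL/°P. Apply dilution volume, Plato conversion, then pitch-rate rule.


V_w = V·((SG_c−1)/(SG_t−1)−1);  °P = 259 − 259/SG_t;  cells = rate·(V+V_w)·°P
V_w = 24.4·((1.072−1)/(1.047−1)−1) = 12.9787
V_final = 24.4 + 12.9787 = 37.3787
°P = 259 − 259/1.047 = 11.6266
cells = 0.79·37.3787·11.6266

343.3227 billion cells


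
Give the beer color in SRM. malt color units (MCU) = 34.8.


SRM = 1.4922 · MCU^0.6859
SRM = 1.4922 · 34.8^0.6859

17.0293 SRM


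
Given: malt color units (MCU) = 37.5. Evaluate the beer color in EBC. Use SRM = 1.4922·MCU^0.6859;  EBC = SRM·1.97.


SRM = 1.4922·37.5^0.6859 = 17.9248
EBC = 17.9248·1.97

35.3119 EBC


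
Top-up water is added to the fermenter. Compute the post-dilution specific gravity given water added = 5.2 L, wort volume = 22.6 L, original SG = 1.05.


SG_new = 1 + (SG_old − 1)·V_old/(V_old + V_water)
pts = (1.05 − 1)·1000·22.6/(22.6 + 5.2) = 40.6475
SG_new = 1 + 40.6475/1000

1.0406


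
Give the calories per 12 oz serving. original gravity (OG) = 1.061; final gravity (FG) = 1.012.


ABW = (OG−FG)·131.25·0.79/FG;  °P = 259 − 259/SG (for OG→OE and FG→AE);  RE = 0.1808·OE + 0.8192·AE;  Cal = (6.9·ABW + 4·(RE−0.1))·FG·3.55
ABW = (1.061 − 1.012)·131.25·0.79/1.012 = 5.0204
OE = 259 − 259/1.061 = 14.8907 °P
AE = 259 − 259/1.012 = 3.0711 °P
RE = 0.1808·14.8907 + 0.8192·3.0711 = 5.2081 °P
Cal = (6.9·5.0204 + 4·(5.2081−0.1))·1.012·3.55

197.8571 kcal


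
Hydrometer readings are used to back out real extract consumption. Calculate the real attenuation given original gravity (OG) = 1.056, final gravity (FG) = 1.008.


AA = (OG−FG)/(OG−1)·100;  RA = AA·0.8192
AA = (1.056 − 1.008)/(1.056 − 1)·100 = 85.7143
RA = 85.7143·0.8192

70.2171 %


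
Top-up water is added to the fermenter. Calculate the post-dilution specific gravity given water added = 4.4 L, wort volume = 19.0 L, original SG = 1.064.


SG_new = 1 + (SG_old − 1)·V_old/(V_old + V_water)
pts = (1.064 − 1)·1000·19.0/(19.0 + 4.4) = 51.9658
SG_new = 1 + 51.9658/1000

1.0520


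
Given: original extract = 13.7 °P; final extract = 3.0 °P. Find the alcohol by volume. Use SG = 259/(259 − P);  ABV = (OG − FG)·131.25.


OG = 259/(259 − 13.7) = 1.0558
FG = 259/(259 − 3.0) = 1.0117
ABV = (1.0558 − 1.0117)·131.25

5.7922 % ABV


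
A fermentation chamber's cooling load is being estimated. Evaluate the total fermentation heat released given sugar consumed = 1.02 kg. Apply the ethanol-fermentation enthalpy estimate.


Q = m_sugar · 590 kJ/kg
Q = 1.02 · 590

601.8000 kJ


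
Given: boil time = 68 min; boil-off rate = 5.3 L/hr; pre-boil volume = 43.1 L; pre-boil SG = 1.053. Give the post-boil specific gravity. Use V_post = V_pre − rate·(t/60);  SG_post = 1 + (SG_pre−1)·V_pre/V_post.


V_post = 43.1 − 5.3·(68/60) = 37.0933
SG_post = 1 + (1.053 − 1)·43.1/37.0933

1.0616


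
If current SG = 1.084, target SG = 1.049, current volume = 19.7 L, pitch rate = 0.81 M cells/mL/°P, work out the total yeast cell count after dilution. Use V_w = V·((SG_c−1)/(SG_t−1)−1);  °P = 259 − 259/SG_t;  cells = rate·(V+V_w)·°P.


V_w = 19.7·((1.084−1)/(1.049−1)−1) = 14.0714
V_final = 19.7 + 14.0714 = 33.7714
°P = 259 − 259/1.049 = 12.0982
cells = 0.81·33.7714·12.0982

330.9442 billion cells


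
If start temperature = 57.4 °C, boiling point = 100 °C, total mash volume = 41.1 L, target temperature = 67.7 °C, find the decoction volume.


V_dec = V_total·(T_target − T_start)/(T_boil − T_start)
V_dec = 41.1·(67.7 − 57.4)/(100 − 57.4)

9.9373 L


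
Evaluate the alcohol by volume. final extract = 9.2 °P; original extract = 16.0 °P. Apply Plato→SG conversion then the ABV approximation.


SG = 259/(259 − P);  ABV = (OG − FG)·131.25
OG = 259/(259 − 16.0) = 1.0658
FG = 259/(259 − 9.2) = 1.0368
ABV = (1.0658 − 1.0368)·131.25

3.8081 % ABV


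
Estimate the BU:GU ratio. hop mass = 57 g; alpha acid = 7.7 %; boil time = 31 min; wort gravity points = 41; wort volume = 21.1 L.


U = 1.65·0.000125^(GP/1000)·(1−e^(−0.04t))/4.15;  IBU = (α/100)·m·U·1000/V;  BU:GU = IBU/GP
U = 1.65·0.000125^(41/1000)·(1−e^(−0.04·31))/4.15 = 0.1955
IBU = (7.7/100)·57·0.1955·1000/21.1 = 40.6562
BU:GU = 40.6562/41

0.9916


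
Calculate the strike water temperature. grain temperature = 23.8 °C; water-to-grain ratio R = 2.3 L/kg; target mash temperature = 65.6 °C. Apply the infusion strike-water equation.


T_strike = (0.41/R)·(T_mash − T_grain) + T_mash
T_strike = (0.41/2.3)·(65.6 − 23.8) + 65.6

73.0513 °C


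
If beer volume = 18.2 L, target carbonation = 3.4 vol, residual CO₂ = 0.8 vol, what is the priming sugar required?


sugar = (target − residual)·4.0·V
sugar = (3.4 − 0.8)·4.0·18.2

189.2800 g


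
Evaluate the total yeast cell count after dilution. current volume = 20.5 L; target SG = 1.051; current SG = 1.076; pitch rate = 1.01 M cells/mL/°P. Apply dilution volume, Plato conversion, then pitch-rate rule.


V_w = V·((SG_c−1)/(SG_t−1)−1);  °P = 259 − 259/SG_t;  cells = rate·(V+V_w)·°P
V_w = 20.5·((1.076−1)/(1.051−1)−1) = 10.0490
V_final = 20.5 + 10.0490 = 30.5490
°P = 259 − 259/1.051 = 12.5680
cells = 1.01·30.5490·12.5680

387.7804 billion cells


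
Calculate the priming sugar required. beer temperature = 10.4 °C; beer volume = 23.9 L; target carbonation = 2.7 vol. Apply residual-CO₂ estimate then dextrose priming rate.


residual = 14.695·(0.01821 + 0.09011·e^(−0.04·T));  sugar = (target − residual)·4.0·V
residual = 14.695·(0.01821 + 0.09011·e^(−0.04·10.4)) = 1.1411
sugar = (2.7 − 1.1411)·4.0·23.9

149.0287 g


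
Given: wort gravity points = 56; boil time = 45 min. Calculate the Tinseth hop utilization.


U = 1.65·0.000125^(GP/1000) · (1 − e^(−0.04·t))/4.15
bigness = 1.65·0.000125^(56/1000) = 0.9975
boil_factor = (1 − e^(−0.04·45))/4.15 = 0.2011
U = 0.9975 · 0.2011

0.2006


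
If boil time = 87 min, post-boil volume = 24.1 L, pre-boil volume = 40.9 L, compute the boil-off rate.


rate = (V_pre − V_post) / (t_min/60)
rate = (40.9 − 24.1) / (87/60)

11.5862 L/hr


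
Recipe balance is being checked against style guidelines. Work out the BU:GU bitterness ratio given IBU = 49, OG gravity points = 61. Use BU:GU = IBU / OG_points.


BU:GU = 49 / 61

0.8033


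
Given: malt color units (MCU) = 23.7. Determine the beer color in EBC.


SRM = 1.4922·MCU^0.6859;  EBC = SRM·1.97
SRM = 1.4922·23.7^0.6859 = 13.0848
EBC = 13.0848·1.97

25.7770 EBC


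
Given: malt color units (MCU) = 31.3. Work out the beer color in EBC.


SRM = 1.4922·MCU^0.6859;  EBC = SRM·1.97
SRM = 1.4922·31.3^0.6859 = 15.8351
EBC = 15.8351·1.97

31.1952 EBC


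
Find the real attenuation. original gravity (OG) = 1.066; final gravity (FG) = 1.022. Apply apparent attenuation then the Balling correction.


AA = (OG−FG)/(OG−1)·100;  RA = AA·0.8192
AA = (1.066 − 1.022)/(1.066 − 1)·100 = 66.6667
RA = 66.6667·0.8192

54.6133 %


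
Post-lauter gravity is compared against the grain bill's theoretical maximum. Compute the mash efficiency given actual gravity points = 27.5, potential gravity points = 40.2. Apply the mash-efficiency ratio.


efficiency = actual / potential × 100
efficiency = 27.5 / 40.2 × 100

68.4080 %


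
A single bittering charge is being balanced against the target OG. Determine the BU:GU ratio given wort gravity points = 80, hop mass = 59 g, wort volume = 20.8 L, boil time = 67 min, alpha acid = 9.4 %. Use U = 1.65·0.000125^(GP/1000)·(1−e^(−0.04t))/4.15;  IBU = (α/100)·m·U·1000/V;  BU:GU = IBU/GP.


U = 1.65·0.000125^(80/1000)·(1−e^(−0.04·67))/4.15 = 0.1804
IBU = (9.4/100)·59·0.1804·1000/20.8 = 48.1126
BU:GU = 48.1126/80

0.6014


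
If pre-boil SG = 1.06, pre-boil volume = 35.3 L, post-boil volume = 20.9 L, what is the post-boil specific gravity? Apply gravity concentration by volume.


SG_post = 1 + (SG_pre − 1)·V_pre/V_post
pts_pre = (1.06 − 1)·1000 = 60.0000
pts_post = 60.0000·35.3/20.9 = 101.3397
SG_post = 1 + 101.3397/1000

1.1013


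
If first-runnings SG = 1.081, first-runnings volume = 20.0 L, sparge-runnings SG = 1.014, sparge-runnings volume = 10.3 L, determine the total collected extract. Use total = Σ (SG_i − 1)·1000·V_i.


first = (1.081 − 1)·1000·20.0 = 1620.0000
sparge = (1.014 − 1)·1000·10.3 = 144.2000
total = 1620.0000 + 144.2000

1764.2000 gravity·L


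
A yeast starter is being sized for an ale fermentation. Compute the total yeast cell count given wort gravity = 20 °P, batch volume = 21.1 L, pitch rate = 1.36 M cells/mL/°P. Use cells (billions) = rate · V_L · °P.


cells = 1.36 · 21.1 · 20

573.9200 billion cells


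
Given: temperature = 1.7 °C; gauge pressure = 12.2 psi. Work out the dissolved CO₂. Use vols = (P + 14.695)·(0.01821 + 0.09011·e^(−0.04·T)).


vols = (12.2 + 14.695)·(0.01821 + 0.09011·e^(−0.04·1.7))

2.7539 volumes


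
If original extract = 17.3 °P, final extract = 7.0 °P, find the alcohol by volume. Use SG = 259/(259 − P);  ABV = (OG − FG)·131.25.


OG = 259/(259 − 17.3) = 1.0716
FG = 259/(259 − 7.0) = 1.0278
ABV = (1.0716 − 1.0278)·131.25

5.7486 % ABV


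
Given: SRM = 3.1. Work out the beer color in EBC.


EBC = SRM · 1.97
EBC = 3.1 · 1.97

6.1070 EBC


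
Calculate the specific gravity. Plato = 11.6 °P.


SG = 259/(259 − P)
SG = 259/(259 − 11.6)

1.0469


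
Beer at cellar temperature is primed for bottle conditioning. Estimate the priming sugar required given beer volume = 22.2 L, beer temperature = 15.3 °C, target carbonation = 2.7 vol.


residual = 14.695·(0.01821 + 0.09011·e^(−0.04·T));  sugar = (target − residual)·4.0·V
residual = 14.695·(0.01821 + 0.09011·e^(−0.04·15.3)) = 0.9856
sugar = (2.7 − 0.9856)·4.0·22.2

152.2347 g


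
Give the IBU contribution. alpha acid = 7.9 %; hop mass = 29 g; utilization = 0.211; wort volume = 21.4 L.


IBU = (α/100)·mass·U·1000 / V
IBU = (7.9/100)·29·0.211·1000 / 21.4

22.5888 IBU


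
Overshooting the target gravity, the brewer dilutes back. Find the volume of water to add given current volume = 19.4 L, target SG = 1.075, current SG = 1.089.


V_water = V·((SG_curr − 1)/(SG_target − 1) − 1)
V_water = 19.4·((1.089 − 1)/(1.075 − 1) − 1)

3.6213 L


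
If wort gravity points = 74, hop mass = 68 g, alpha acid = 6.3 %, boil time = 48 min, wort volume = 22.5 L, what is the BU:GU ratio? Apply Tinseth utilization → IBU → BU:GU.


U = 1.65·0.000125^(GP/1000)·(1−e^(−0.04t))/4.15;  IBU = (α/100)·m·U·1000/V;  BU:GU = IBU/GP
U = 1.65·0.000125^(74/1000)·(1−e^(−0.04·48))/4.15 = 0.1745
IBU = (6.3/100)·68·0.1745·1000/22.5 = 33.2218
BU:GU = 33.2218/74

0.4489


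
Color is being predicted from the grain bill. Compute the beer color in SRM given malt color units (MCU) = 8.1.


SRM = 1.4922 · MCU^0.6859
SRM = 1.4922 · 8.1^0.6859

6.2655 SRM


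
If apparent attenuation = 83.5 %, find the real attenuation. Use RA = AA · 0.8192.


RA = 83.5 · 0.8192

68.4032 %


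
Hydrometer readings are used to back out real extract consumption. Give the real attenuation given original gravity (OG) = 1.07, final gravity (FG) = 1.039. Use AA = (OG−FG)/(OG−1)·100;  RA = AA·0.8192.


AA = (1.07 − 1.039)/(1.07 − 1)·100 = 44.2857
RA = 44.2857·0.8192

36.2789 %


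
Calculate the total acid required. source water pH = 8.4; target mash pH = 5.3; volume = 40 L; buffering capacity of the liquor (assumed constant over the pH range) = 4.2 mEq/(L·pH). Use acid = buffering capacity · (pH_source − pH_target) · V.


acid = 4.2 · (8.4 − 5.3) · 40

520.8000 mEq


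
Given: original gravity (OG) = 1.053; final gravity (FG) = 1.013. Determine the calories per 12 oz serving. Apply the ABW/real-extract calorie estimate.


ABW = (OG−FG)·131.25·0.79/FG;  °P = 259 − 259/SG (for OG→OE and FG→AE);  RE = 0.1808·OE + 0.8192·AE;  Cal = (6.9·ABW + 4·(RE−0.1))·FG·3.55
ABW = (1.053 − 1.013)·131.25·0.79/1.013 = 4.0943
OE = 259 − 259/1.053 = 13.0361 °P
AE = 259 − 259/1.013 = 3.3238 °P
RE = 0.1808·13.0361 + 0.8192·3.3238 = 5.0798 °P
Cal = (6.9·4.0943 + 4·(5.0798−0.1))·1.013·3.55

173.2251 kcal


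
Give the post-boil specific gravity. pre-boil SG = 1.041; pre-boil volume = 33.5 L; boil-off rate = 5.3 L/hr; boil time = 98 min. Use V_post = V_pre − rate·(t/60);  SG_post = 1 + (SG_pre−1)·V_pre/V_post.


V_post = 33.5 − 5.3·(98/60) = 24.8433
SG_post = 1 + (1.041 − 1)·33.5/24.8433

1.0553


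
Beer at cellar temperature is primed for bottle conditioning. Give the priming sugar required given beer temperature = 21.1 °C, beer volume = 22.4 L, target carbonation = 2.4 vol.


residual = 14.695·(0.01821 + 0.09011·e^(−0.04·T));  sugar = (target − residual)·4.0·V
residual = 14.695·(0.01821 + 0.09011·e^(−0.04·21.1)) = 0.8370
sugar = (2.4 − 0.8370)·4.0·22.4

140.0474 g


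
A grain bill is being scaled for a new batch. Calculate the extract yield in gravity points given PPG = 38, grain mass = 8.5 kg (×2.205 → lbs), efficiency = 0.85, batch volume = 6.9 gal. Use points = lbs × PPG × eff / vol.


lbs = 8.5 × 2.205 = 18.7425
points = 18.7425 × 38 × 0.85 / 6.9

87.7366 points


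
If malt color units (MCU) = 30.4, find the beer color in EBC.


SRM = 1.4922·MCU^0.6859;  EBC = SRM·1.97
SRM = 1.4922·30.4^0.6859 = 15.5214
EBC = 15.5214·1.97

30.5771 EBC


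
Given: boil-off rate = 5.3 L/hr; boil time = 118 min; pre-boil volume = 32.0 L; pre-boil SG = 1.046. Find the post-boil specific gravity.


V_post = V_pre − rate·(t/60);  SG_post = 1 + (SG_pre−1)·V_pre/V_post
V_post = 32.0 − 5.3·(118/60) = 21.5767
SG_post = 1 + (1.046 − 1)·32.0/21.5767

1.0682


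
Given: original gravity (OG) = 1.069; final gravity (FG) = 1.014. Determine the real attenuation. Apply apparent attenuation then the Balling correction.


AA = (OG−FG)/(OG−1)·100;  RA = AA·0.8192
AA = (1.069 − 1.014)/(1.069 − 1)·100 = 79.7101
RA = 79.7101·0.8192

65.2986 %


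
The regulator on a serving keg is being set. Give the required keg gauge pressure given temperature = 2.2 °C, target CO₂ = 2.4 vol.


psi = vols/(0.01821 + 0.09011·e^(−0.04·T)) − 14.695
psi = 2.4/(0.01821 + 0.09011·e^(−0.04·2.2)) − 14.695

9.1313 psi


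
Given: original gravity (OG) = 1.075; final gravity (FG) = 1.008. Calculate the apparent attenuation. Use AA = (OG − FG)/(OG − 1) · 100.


AA = (1.075 − 1.008)/(1.075 − 1) · 100

89.3333 %


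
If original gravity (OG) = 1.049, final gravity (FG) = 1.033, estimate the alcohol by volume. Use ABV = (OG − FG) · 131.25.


ABV = (1.049 − 1.033) · 131.25

2.1000 % ABV


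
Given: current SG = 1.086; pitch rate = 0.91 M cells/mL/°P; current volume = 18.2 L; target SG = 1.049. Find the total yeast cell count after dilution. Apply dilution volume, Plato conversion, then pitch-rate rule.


V_w = V·((SG_c−1)/(SG_t−1)−1);  °P = 259 − 259/SG_t;  cells = rate·(V+V_w)·°P
V_w = 18.2·((1.086−1)/(1.049−1)−1) = 13.7429
V_final = 18.2 + 13.7429 = 31.9429
°P = 259 − 259/1.049 = 12.0982
cells = 0.91·31.9429·12.0982

351.6702 billion cells


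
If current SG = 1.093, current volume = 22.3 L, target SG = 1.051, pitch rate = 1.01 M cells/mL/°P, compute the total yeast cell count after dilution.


V_w = V·((SG_c−1)/(SG_t−1)−1);  °P = 259 − 259/SG_t;  cells = rate·(V+V_w)·°P
V_w = 22.3·((1.093−1)/(1.051−1)−1) = 18.3647
V_final = 22.3 + 18.3647 = 40.6647
°P = 259 − 259/1.051 = 12.5680
cells = 1.01·40.6647·12.5680

516.1860 billion cells


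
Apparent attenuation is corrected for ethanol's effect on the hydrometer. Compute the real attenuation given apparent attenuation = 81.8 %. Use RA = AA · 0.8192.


RA = 81.8 · 0.8192

67.0106 %


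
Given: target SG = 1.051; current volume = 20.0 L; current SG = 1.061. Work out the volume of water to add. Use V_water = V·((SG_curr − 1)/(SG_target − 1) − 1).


V_water = 20.0·((1.061 − 1)/(1.051 − 1) − 1)

3.9216 L


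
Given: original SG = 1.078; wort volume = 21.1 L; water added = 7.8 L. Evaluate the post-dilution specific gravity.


SG_new = 1 + (SG_old − 1)·V_old/(V_old + V_water)
pts = (1.078 − 1)·1000·21.1/(21.1 + 7.8) = 56.9481
SG_new = 1 + 56.9481/1000

1.0569


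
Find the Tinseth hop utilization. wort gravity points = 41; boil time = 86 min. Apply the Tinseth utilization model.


U = 1.65·0.000125^(GP/1000) · (1 − e^(−0.04·t))/4.15
bigness = 1.65·0.000125^(41/1000) = 1.1415
boil_factor = (1 − e^(−0.04·86))/4.15 = 0.2332
U = 1.1415 · 0.2332

0.2662


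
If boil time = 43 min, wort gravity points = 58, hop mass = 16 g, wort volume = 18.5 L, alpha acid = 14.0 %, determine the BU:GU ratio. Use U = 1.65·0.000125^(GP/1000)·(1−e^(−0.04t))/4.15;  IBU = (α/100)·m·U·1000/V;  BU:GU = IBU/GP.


U = 1.65·0.000125^(58/1000)·(1−e^(−0.04·43))/4.15 = 0.1938
IBU = (14.0/100)·16·0.1938·1000/18.5 = 23.4661
BU:GU = 23.4661/58

0.4046


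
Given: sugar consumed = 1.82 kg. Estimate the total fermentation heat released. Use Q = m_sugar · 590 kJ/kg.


Q = 1.82 · 590

1073.8000 kJ


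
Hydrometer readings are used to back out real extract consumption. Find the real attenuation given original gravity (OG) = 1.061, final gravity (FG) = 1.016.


AA = (OG−FG)/(OG−1)·100;  RA = AA·0.8192
AA = (1.061 − 1.016)/(1.061 − 1)·100 = 73.7705
RA = 73.7705·0.8192

60.4328 %


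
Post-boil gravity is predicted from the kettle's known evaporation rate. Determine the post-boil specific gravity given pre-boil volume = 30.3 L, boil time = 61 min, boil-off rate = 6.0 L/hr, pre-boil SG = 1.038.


V_post = V_pre − rate·(t/60);  SG_post = 1 + (SG_pre−1)·V_pre/V_post
V_post = 30.3 − 6.0·(61/60) = 24.2000
SG_post = 1 + (1.038 − 1)·30.3/24.2000

1.0476


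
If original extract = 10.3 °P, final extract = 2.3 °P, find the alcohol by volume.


SG = 259/(259 − P);  ABV = (OG − FG)·131.25
OG = 259/(259 − 10.3) = 1.0414
FG = 259/(259 − 2.3) = 1.0090
ABV = (1.0414 − 1.0090)·131.25

4.2598 % ABV


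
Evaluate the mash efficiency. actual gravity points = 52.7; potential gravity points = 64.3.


efficiency = actual / potential × 100
efficiency = 52.7 / 64.3 × 100

81.9596 %


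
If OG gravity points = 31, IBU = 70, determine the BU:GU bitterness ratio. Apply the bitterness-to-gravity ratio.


BU:GU = IBU / OG_points
BU:GU = 70 / 31

2.2581


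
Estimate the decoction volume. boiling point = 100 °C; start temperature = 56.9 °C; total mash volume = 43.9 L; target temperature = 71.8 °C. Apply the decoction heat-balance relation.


V_dec = V_total·(T_target − T_start)/(T_boil − T_start)
V_dec = 43.9·(71.8 − 56.9)/(100 − 56.9)

15.1766 L


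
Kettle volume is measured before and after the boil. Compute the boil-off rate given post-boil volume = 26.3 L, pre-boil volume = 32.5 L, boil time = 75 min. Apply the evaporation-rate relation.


rate = (V_pre − V_post) / (t_min/60)
rate = (32.5 − 26.3) / (75/60)

4.9600 L/hr


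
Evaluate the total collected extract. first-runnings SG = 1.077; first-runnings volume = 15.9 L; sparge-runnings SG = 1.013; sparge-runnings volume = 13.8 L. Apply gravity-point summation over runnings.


total = Σ (SG_i − 1)·1000·V_i
first = (1.077 − 1)·1000·15.9 = 1224.3000
sparge = (1.013 − 1)·1000·13.8 = 179.4000
total = 1224.3000 + 179.4000

1403.7000 gravity·L


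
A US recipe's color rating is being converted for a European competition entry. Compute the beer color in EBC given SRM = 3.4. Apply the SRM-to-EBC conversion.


EBC = SRM · 1.97
EBC = 3.4 · 1.97

6.6980 EBC


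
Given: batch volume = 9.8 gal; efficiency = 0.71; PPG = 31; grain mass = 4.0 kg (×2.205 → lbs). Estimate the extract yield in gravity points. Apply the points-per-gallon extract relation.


points = lbs × PPG × eff / vol
lbs = 4.0 × 2.205 = 8.8200
points = 8.8200 × 31 × 0.71 / 9.8

19.8090 points


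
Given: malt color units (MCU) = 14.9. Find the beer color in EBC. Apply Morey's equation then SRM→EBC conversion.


SRM = 1.4922·MCU^0.6859;  EBC = SRM·1.97
SRM = 1.4922·14.9^0.6859 = 9.5173
EBC = 9.5173·1.97

18.7492 EBC


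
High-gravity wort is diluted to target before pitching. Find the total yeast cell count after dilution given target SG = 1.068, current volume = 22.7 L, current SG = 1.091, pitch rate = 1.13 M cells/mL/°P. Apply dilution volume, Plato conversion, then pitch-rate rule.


V_w = V·((SG_c−1)/(SG_t−1)−1);  °P = 259 − 259/SG_t;  cells = rate·(V+V_w)·°P
V_w = 22.7·((1.091−1)/(1.068−1)−1) = 7.6779
V_final = 22.7 + 7.6779 = 30.3779
°P = 259 − 259/1.068 = 16.4906
cells = 1.13·30.3779·16.4906

566.0753 billion cells


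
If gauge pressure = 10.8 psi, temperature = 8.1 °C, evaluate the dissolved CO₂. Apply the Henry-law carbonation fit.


vols = (P + 14.695)·(0.01821 + 0.09011·e^(−0.04·T))
vols = (10.8 + 14.695)·(0.01821 + 0.09011·e^(−0.04·8.1))

2.1258 volumes


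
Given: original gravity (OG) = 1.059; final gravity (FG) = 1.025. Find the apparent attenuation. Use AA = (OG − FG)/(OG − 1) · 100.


AA = (1.059 − 1.025)/(1.059 − 1) · 100

57.6271 %


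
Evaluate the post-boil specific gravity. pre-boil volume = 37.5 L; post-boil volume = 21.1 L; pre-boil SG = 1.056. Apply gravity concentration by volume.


SG_post = 1 + (SG_pre − 1)·V_pre/V_post
pts_pre = (1.056 − 1)·1000 = 56.0000
pts_post = 56.0000·37.5/21.1 = 99.5261
SG_post = 1 + 99.5261/1000

1.0995


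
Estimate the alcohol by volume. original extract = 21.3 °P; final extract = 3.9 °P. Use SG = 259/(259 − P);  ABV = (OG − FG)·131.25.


OG = 259/(259 − 21.3) = 1.0896
FG = 259/(259 − 3.9) = 1.0153
ABV = (1.0896 − 1.0153)·131.25

9.7546 % ABV


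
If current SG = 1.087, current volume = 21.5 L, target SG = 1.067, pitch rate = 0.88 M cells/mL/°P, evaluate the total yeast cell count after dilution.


V_w = V·((SG_c−1)/(SG_t−1)−1);  °P = 259 − 259/SG_t;  cells = rate·(V+V_w)·°P
V_w = 21.5·((1.087−1)/(1.067−1)−1) = 6.4179
V_final = 21.5 + 6.4179 = 27.9179
°P = 259 − 259/1.067 = 16.2634
cells = 0.88·27.9179·16.2634

399.5542 billion cells


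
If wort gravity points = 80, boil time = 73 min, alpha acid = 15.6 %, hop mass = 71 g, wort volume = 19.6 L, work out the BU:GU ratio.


U = 1.65·0.000125^(GP/1000)·(1−e^(−0.04t))/4.15;  IBU = (α/100)·m·U·1000/V;  BU:GU = IBU/GP
U = 1.65·0.000125^(80/1000)·(1−e^(−0.04·73))/4.15 = 0.1833
IBU = (15.6/100)·71·0.1833·1000/19.6 = 103.5707
BU:GU = 103.5707/80

1.2946


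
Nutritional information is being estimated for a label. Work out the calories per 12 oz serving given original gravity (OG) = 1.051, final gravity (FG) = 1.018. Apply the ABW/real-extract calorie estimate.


ABW = (OG−FG)·131.25·0.79/FG;  °P = 259 − 259/SG (for OG→OE and FG→AE);  RE = 0.1808·OE + 0.8192·AE;  Cal = (6.9·ABW + 4·(RE−0.1))·FG·3.55
ABW = (1.051 − 1.018)·131.25·0.79/1.018 = 3.3612
OE = 259 − 259/1.051 = 12.5680 °P
AE = 259 − 259/1.018 = 4.5796 °P
RE = 0.1808·12.5680 + 0.8192·4.5796 = 6.0239 °P
Cal = (6.9·3.3612 + 4·(6.0239−0.1))·1.018·3.55

169.4475 kcal


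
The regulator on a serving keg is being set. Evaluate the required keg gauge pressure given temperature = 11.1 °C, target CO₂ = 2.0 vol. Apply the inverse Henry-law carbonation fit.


psi = vols/(0.01821 + 0.09011·e^(−0.04·T)) − 14.695
psi = 2.0/(0.01821 + 0.09011·e^(−0.04·11.1)) − 14.695

11.6165 psi


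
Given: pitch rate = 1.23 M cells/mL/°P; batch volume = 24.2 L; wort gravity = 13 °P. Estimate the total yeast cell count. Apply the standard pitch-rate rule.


cells (billions) = rate · V_L · °P
cells = 1.23 · 24.2 · 13

386.9580 billion cells


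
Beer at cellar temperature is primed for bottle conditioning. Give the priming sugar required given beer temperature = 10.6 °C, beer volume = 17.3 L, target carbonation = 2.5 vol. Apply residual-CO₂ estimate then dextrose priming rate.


residual = 14.695·(0.01821 + 0.09011·e^(−0.04·T));  sugar = (target − residual)·4.0·V
residual = 14.695·(0.01821 + 0.09011·e^(−0.04·10.6)) = 1.1342
sugar = (2.5 − 1.1342)·4.0·17.3

94.5160 g


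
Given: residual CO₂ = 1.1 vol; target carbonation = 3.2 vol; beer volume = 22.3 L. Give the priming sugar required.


sugar = (target − residual)·4.0·V
sugar = (3.2 − 1.1)·4.0·22.3

187.3200 g


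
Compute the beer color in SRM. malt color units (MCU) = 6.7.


SRM = 1.4922 · MCU^0.6859
SRM = 1.4922 · 6.7^0.6859

5.5009 SRM


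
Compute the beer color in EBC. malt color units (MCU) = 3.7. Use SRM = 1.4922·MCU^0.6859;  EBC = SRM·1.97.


SRM = 1.4922·3.7^0.6859 = 3.6606
EBC = 3.6606·1.97

7.2115 EBC


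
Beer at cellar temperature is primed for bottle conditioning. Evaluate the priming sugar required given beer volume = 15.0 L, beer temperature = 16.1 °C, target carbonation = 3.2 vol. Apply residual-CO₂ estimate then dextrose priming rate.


residual = 14.695·(0.01821 + 0.09011·e^(−0.04·T));  sugar = (target − residual)·4.0·V
residual = 14.695·(0.01821 + 0.09011·e^(−0.04·16.1)) = 0.9630
sugar = (3.2 − 0.9630)·4.0·15.0

134.2181 g


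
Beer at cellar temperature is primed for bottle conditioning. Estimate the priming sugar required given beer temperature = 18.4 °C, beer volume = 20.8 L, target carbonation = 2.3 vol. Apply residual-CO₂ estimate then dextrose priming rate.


residual = 14.695·(0.01821 + 0.09011·e^(−0.04·T));  sugar = (target − residual)·4.0·V
residual = 14.695·(0.01821 + 0.09011·e^(−0.04·18.4)) = 0.9019
sugar = (2.3 − 0.9019)·4.0·20.8

116.3214 g
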